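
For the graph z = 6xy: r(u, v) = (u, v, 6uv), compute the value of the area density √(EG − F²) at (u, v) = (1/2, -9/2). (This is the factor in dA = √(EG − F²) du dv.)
√(EG − F²)|_{(1/2, -9/2)} = sqrt(739)

E = 36*v^2 + 1, F = 36*u*v, G = 36*u^2 + 1, so EG − F² = 36*u^2 + 36*v^2 + 1. Taking the positive square root: √(EG − F²) = sqrt(36*u^2 + 36*v^2 + 1). At (u, v) = (1/2, -9/2): sqrt(739).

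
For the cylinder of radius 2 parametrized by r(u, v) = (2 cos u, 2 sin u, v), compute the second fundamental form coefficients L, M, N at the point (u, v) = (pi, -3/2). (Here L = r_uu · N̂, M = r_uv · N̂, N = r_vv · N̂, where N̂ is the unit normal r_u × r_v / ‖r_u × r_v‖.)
L = -2;  M = 0;  N = 0

Compute the unit normal N̂(u, v) = (cos(u), sin(u), 0), and the second partials r_uu, r_uv, r_vv. Take dot products:
  L(u, v) = r_uu · N̂ = -2,
  M(u, v) = r_uv · N̂ = 0,
  N(u, v) = r_vv · N̂ = 0.
Evaluating at (u, v) = (pi, -3/2):
  L = -2, M = 0, N = 0.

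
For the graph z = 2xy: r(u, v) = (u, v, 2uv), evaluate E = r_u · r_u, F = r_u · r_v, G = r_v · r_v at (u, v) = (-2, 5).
E = 101;  F = -40;  G = 17

Partials: r_u = (1, 0, 2*v), r_v = (0, 1, 2*u). As functions of (u, v):
  E = r_u · r_u = 4*v^2 + 1,
  F = r_u · r_v = 4*u*v,
  G = r_v · r_v = 4*u^2 + 1.
Evaluating at (u, v) = (-2, 5): E = 101, F = -40, G = 17.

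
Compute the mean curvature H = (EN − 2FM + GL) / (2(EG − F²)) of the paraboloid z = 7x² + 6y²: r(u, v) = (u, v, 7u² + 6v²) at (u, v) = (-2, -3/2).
H = 6985*sqrt(1109)/1229881

With E = 196*u^2 + 1, F = 168*u*v, G = 144*v^2 + 1, L = 14/sqrt(196*u^2 + 144*v^2 + 1), M = 0, N = 12/sqrt(196*u^2 + 144*v^2 + 1), assemble
  H = (EN − 2FM + GL) / (2(EG − F²)) = (1176*u^2 + 1008*v^2 + 13)/(196*u^2 + 144*v^2 + 1)^(3/2).
At (u, v) = (-2, -3/2): H = 6985*sqrt(1109)/1229881.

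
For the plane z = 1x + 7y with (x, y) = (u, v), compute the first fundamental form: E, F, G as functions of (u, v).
E = 2;  F = 7;  G = 50

Compute partials: r_u = (1, 0, 1), r_v = (0, 1, 7). Then
  E = r_u · r_u = 2,
  F = r_u · r_v = 7,
  G = r_v · r_v = 50.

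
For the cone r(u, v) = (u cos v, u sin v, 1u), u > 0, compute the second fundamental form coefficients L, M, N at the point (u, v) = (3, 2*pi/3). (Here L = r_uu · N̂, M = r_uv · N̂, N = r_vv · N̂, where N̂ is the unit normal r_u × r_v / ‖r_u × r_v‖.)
L = 0;  M = 0;  N = 3*sqrt(2)/2

Compute the unit normal N̂(u, v) = (-sqrt(2)*u*cos(v)/(2*Abs(u)), -sqrt(2)*u*sin(v)/(2*Abs(u)), sqrt(2)*u/(2*Abs(u))), and the second partials r_uu, r_uv, r_vv. Take dot products:
  L(u, v) = r_uu · N̂ = 0,
  M(u, v) = r_uv · N̂ = 0,
  N(u, v) = r_vv · N̂ = sqrt(2)*u^2/(2*Abs(u)).
Evaluating at (u, v) = (3, 2*pi/3):
  L = 0, M = 0, N = 3*sqrt(2)/2.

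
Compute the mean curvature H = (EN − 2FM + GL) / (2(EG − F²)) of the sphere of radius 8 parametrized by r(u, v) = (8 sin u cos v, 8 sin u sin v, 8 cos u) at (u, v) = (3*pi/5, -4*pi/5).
H = -1/8

With E = 64, F = 0, G = 64*sin(u)^2, L = -8*sin(u)/Abs(sin(u)), M = 0, N = -8*sin(u)^3/Abs(sin(u)), assemble
  H = (EN − 2FM + GL) / (2(EG − F²)) = -sin(u)/(8*Abs(sin(u))).
At (u, v) = (3*pi/5, -4*pi/5): H = -1/8.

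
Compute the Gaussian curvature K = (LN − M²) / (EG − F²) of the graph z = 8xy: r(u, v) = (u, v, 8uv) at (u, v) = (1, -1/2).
K = -64/6561

Coefficients of the first fundamental form: E = 64*v^2 + 1, F = 64*u*v, G = 64*u^2 + 1.
Coefficients of the second fundamental form: L = 0, M = 8/sqrt(64*u^2 + 64*v^2 + 1), N = 0.
Assemble K = (LN − M²)/(EG − F²) = -64/(4096*u^4 + 8192*u^2*v^2 + 128*u^2 + 4096*v^4 + 128*v^2 + 1). At (u, v) = (1, -1/2): K = -64/6561.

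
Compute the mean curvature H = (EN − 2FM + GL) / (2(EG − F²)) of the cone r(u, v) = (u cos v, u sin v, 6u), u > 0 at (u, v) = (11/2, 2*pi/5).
H = 6*sqrt(37)/407

With E = 37, F = 0, G = u^2, L = 0, M = 0, N = 6*sqrt(37)*u^2/(37*Abs(u)), assemble
  H = (EN − 2FM + GL) / (2(EG − F²)) = 3*sqrt(37)/(37*Abs(u)).
At (u, v) = (11/2, 2*pi/5): H = 6*sqrt(37)/407.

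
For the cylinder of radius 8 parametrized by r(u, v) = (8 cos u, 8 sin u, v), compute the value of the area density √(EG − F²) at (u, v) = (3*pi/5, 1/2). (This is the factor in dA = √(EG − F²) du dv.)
√(EG − F²)|_{(3*pi/5, 1/2)} = 8

E = 64, F = 0, G = 1, so EG − F² = 64. Taking the positive square root: √(EG − F²) = 8. At (u, v) = (3*pi/5, 1/2): 8.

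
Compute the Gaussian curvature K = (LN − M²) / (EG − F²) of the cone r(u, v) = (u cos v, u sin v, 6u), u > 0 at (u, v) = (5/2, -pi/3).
K = 0

Coefficients of the first fundamental form: E = 37, F = 0, G = u^2.
Coefficients of the second fundamental form: L = 0, M = 0, N = 6*sqrt(37)*u^2/(37*Abs(u)).
Assemble K = (LN − M²)/(EG − F²) = 0. At (u, v) = (5/2, -pi/3): K = 0.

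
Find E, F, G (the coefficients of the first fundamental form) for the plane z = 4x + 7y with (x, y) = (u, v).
E = 17;  F = 28;  G = 50

Compute partials: r_u = (1, 0, 4), r_v = (0, 1, 7). Then
  E = r_u · r_u = 17,
  F = r_u · r_v = 28,
  G = r_v · r_v = 50.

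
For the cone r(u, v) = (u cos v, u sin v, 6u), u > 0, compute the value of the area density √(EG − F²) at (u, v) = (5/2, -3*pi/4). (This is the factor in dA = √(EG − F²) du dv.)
√(EG − F²)|_{(5/2, -3*pi/4)} = 5*sqrt(37)/2

E = 37, F = 0, G = u^2, so EG − F² = 37*u^2. Taking the positive square root: √(EG − F²) = sqrt(37)*Abs(u). At (u, v) = (5/2, -3*pi/4): 5*sqrt(37)/2.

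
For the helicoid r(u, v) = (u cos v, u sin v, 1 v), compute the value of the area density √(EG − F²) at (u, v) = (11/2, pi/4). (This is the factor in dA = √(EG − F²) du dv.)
√(EG − F²)|_{(11/2, pi/4)} = 5*sqrt(5)/2

E = 1, F = 0, G = u^2 + 1, so EG − F² = u^2 + 1. Taking the positive square root: √(EG − F²) = sqrt(u^2 + 1). At (u, v) = (11/2, pi/4): 5*sqrt(5)/2.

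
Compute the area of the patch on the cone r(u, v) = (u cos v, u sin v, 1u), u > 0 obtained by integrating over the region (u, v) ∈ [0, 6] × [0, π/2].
Area = 9*sqrt(2)*pi

Area = ∫∫ √(EG − F²) du dv with √(EG − F²) = sqrt(2)*Abs(u). Integrating over [0, 6] × [0, π/2] gives 9*sqrt(2)*pi.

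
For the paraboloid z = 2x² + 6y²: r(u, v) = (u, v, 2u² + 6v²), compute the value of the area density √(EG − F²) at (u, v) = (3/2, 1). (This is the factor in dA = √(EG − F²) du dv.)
√(EG − F²)|_{(3/2, 1)} = sqrt(181)

E = 16*u^2 + 1, F = 48*u*v, G = 144*v^2 + 1, so EG − F² = 16*u^2 + 144*v^2 + 1. Taking the positive square root: √(EG − F²) = sqrt(16*u^2 + 144*v^2 + 1). At (u, v) = (3/2, 1): sqrt(181).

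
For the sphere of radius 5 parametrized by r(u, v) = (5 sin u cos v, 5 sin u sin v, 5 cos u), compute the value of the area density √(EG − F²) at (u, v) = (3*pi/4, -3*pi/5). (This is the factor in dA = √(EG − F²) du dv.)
√(EG − F²)|_{(3*pi/4, -3*pi/5)} = 25*sqrt(2)/2

E = 25, F = 0, G = 25*sin(u)^2, so EG − F² = 625*sin(u)^2. Taking the positive square root: √(EG − F²) = 25*Abs(sin(u)). At (u, v) = (3*pi/4, -3*pi/5): 25*sqrt(2)/2.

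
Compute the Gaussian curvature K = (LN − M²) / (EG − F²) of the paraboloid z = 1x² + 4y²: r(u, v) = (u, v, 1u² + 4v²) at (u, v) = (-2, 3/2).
K = 16/25921

Coefficients of the first fundamental form: E = 4*u^2 + 1, F = 16*u*v, G = 64*v^2 + 1.
Coefficients of the second fundamental form: L = 2/sqrt(4*u^2 + 64*v^2 + 1), M = 0, N = 8/sqrt(4*u^2 + 64*v^2 + 1).
Assemble K = (LN − M²)/(EG − F²) = 16/(16*u^4 + 512*u^2*v^2 + 8*u^2 + 4096*v^4 + 128*v^2 + 1). At (u, v) = (-2, 3/2): K = 16/25921.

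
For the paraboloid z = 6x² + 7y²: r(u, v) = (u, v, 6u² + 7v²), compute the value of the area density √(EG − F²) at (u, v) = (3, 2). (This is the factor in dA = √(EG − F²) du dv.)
√(EG − F²)|_{(3, 2)} = sqrt(2081)

E = 144*u^2 + 1, F = 168*u*v, G = 196*v^2 + 1, so EG − F² = 144*u^2 + 196*v^2 + 1. Taking the positive square root: √(EG − F²) = sqrt(144*u^2 + 196*v^2 + 1). At (u, v) = (3, 2): sqrt(2081).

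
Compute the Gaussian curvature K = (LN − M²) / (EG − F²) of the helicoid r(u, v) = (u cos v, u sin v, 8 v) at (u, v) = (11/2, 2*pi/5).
K = -1024/142129

Coefficients of the first fundamental form: E = 1, F = 0, G = u^2 + 64.
Coefficients of the second fundamental form: L = 0, M = -8/sqrt(u^2 + 64), N = 0.
Assemble K = (LN − M²)/(EG − F²) = -64/(u^2 + 64)^2. At (u, v) = (11/2, 2*pi/5): K = -1024/142129.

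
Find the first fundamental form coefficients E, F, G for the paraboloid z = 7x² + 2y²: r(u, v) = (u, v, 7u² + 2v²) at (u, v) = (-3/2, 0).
E = 442;  F = 0;  G = 1

Partials: r_u = (1, 0, 14*u), r_v = (0, 1, 4*v). As functions of (u, v):
  E = r_u · r_u = 196*u^2 + 1,
  F = r_u · r_v = 56*u*v,
  G = r_v · r_v = 16*v^2 + 1.
Evaluating at (u, v) = (-3/2, 0): E = 442, F = 0, G = 1.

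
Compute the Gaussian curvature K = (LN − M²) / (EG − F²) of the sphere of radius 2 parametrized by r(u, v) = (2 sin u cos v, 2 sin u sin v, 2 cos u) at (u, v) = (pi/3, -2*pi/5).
K = 1/4

Coefficients of the first fundamental form: E = 4, F = 0, G = 4*sin(u)^2.
Coefficients of the second fundamental form: L = -2*sin(u)/Abs(sin(u)), M = 0, N = -2*sin(u)^3/Abs(sin(u)).
Assemble K = (LN − M²)/(EG − F²) = 1/4. At (u, v) = (pi/3, -2*pi/5): K = 1/4.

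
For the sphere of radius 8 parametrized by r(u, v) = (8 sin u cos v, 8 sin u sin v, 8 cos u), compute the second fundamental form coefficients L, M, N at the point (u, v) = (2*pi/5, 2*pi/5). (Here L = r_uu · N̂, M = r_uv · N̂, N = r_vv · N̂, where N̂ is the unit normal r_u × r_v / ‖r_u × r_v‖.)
L = -8;  M = 0;  N = -5 - sqrt(5)

Compute the unit normal N̂(u, v) = (sin(u)^2*cos(v)/Abs(sin(u)), sin(u)^2*sin(v)/Abs(sin(u)), sin(2*u)/(2*Abs(sin(u)))), and the second partials r_uu, r_uv, r_vv. Take dot products:
  L(u, v) = r_uu · N̂ = -8*sin(u)/Abs(sin(u)),
  M(u, v) = r_uv · N̂ = 0,
  N(u, v) = r_vv · N̂ = -8*sin(u)^3/Abs(sin(u)).
Evaluating at (u, v) = (2*pi/5, 2*pi/5):
  L = -8, M = 0, N = -5 - sqrt(5).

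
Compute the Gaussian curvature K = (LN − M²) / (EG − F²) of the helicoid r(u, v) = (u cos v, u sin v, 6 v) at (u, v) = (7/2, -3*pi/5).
K = -576/37249

Coefficients of the first fundamental form: E = 1, F = 0, G = u^2 + 36.
Coefficients of the second fundamental form: L = 0, M = -6/sqrt(u^2 + 36), N = 0.
Assemble K = (LN − M²)/(EG − F²) = -36/(u^2 + 36)^2. At (u, v) = (7/2, -3*pi/5): K = -576/37249.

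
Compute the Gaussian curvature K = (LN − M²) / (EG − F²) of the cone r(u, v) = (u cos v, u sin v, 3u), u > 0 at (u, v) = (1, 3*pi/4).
K = 0

Coefficients of the first fundamental form: E = 10, F = 0, G = u^2.
Coefficients of the second fundamental form: L = 0, M = 0, N = 3*sqrt(10)*u^2/(10*Abs(u)).
Assemble K = (LN − M²)/(EG − F²) = 0. At (u, v) = (1, 3*pi/4): K = 0.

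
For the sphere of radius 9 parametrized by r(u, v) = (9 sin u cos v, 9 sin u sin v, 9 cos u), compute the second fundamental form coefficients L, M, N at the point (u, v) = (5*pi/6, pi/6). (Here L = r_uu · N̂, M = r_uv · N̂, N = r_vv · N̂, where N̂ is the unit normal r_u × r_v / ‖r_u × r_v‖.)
L = -9;  M = 0;  N = -9/4

Compute the unit normal N̂(u, v) = (sin(u)^2*cos(v)/Abs(sin(u)), sin(u)^2*sin(v)/Abs(sin(u)), sin(2*u)/(2*Abs(sin(u)))), and the second partials r_uu, r_uv, r_vv. Take dot products:
  L(u, v) = r_uu · N̂ = -9*sin(u)/Abs(sin(u)),
  M(u, v) = r_uv · N̂ = 0,
  N(u, v) = r_vv · N̂ = -9*sin(u)^3/Abs(sin(u)).
Evaluating at (u, v) = (5*pi/6, pi/6):
  L = -9, M = 0, N = -9/4.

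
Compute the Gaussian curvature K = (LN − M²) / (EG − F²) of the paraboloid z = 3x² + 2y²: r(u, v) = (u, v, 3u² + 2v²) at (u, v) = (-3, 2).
K = 24/151321

Coefficients of the first fundamental form: E = 36*u^2 + 1, F = 24*u*v, G = 16*v^2 + 1.
Coefficients of the second fundamental form: L = 6/sqrt(36*u^2 + 16*v^2 + 1), M = 0, N = 4/sqrt(36*u^2 + 16*v^2 + 1).
Assemble K = (LN − M²)/(EG − F²) = 24/(1296*u^4 + 1152*u^2*v^2 + 72*u^2 + 256*v^4 + 32*v^2 + 1). At (u, v) = (-3, 2): K = 24/151321.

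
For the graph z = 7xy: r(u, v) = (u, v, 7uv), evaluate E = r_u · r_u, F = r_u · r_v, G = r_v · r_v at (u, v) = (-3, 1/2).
E = 53/4;  F = -147/2;  G = 442

Partials: r_u = (1, 0, 7*v), r_v = (0, 1, 7*u). As functions of (u, v):
  E = r_u · r_u = 49*v^2 + 1,
  F = r_u · r_v = 49*u*v,
  G = r_v · r_v = 49*u^2 + 1.
Evaluating at (u, v) = (-3, 1/2): E = 53/4, F = -147/2, G = 442.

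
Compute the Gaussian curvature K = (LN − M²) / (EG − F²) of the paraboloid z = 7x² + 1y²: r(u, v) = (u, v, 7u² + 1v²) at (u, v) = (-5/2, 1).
K = 7/378225

Coefficients of the first fundamental form: E = 196*u^2 + 1, F = 28*u*v, G = 4*v^2 + 1.
Coefficients of the second fundamental form: L = 14/sqrt(196*u^2 + 4*v^2 + 1), M = 0, N = 2/sqrt(196*u^2 + 4*v^2 + 1).
Assemble K = (LN − M²)/(EG − F²) = 28/(38416*u^4 + 1568*u^2*v^2 + 392*u^2 + 16*v^4 + 8*v^2 + 1). At (u, v) = (-5/2, 1): K = 7/378225.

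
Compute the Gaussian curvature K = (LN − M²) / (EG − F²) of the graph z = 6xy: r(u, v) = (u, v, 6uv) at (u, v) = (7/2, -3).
K = -9/146689

Coefficients of the first fundamental form: E = 36*v^2 + 1, F = 36*u*v, G = 36*u^2 + 1.
Coefficients of the second fundamental form: L = 0, M = 6/sqrt(36*u^2 + 36*v^2 + 1), N = 0.
Assemble K = (LN − M²)/(EG − F²) = -36/(1296*u^4 + 2592*u^2*v^2 + 72*u^2 + 1296*v^4 + 72*v^2 + 1). At (u, v) = (7/2, -3): K = -9/146689.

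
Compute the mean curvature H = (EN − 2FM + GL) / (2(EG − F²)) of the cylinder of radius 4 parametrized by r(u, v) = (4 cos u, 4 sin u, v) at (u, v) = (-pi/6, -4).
H = -1/8

With E = 16, F = 0, G = 1, L = -4, M = 0, N = 0, assemble
  H = (EN − 2FM + GL) / (2(EG − F²)) = -1/8.
At (u, v) = (-pi/6, -4): H = -1/8.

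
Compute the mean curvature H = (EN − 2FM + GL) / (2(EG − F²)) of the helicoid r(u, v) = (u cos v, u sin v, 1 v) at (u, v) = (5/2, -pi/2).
H = 0

With E = 1, F = 0, G = u^2 + 1, L = 0, M = -1/sqrt(u^2 + 1), N = 0, assemble
  H = (EN − 2FM + GL) / (2(EG − F²)) = 0.
At (u, v) = (5/2, -pi/2): H = 0.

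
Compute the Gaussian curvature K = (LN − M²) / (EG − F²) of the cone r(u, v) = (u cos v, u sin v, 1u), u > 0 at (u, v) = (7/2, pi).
K = 0

Coefficients of the first fundamental form: E = 2, F = 0, G = u^2.
Coefficients of the second fundamental form: L = 0, M = 0, N = sqrt(2)*u^2/(2*Abs(u)).
Assemble K = (LN − M²)/(EG − F²) = 0. At (u, v) = (7/2, pi): K = 0.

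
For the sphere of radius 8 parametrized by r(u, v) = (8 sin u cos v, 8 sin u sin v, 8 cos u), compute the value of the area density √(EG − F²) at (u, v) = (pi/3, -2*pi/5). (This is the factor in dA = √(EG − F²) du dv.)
√(EG − F²)|_{(pi/3, -2*pi/5)} = 32*sqrt(3)

E = 64, F = 0, G = 64*sin(u)^2, so EG − F² = 4096*sin(u)^2. Taking the positive square root: √(EG − F²) = 64*Abs(sin(u)). At (u, v) = (pi/3, -2*pi/5): 32*sqrt(3).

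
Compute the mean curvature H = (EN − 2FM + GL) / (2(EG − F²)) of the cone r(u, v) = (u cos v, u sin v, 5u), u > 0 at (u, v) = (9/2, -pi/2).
H = 5*sqrt(26)/234

With E = 26, F = 0, G = u^2, L = 0, M = 0, N = 5*sqrt(26)*u^2/(26*Abs(u)), assemble
  H = (EN − 2FM + GL) / (2(EG − F²)) = 5*sqrt(26)/(52*Abs(u)).
At (u, v) = (9/2, -pi/2): H = 5*sqrt(26)/234.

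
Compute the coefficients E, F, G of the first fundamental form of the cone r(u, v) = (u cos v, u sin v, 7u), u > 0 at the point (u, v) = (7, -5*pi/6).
E = 50;  F = 0;  G = 49

Partials: r_u = (cos(v), sin(v), 7), r_v = (-u*sin(v), u*cos(v), 0). As functions of (u, v):
  E = r_u · r_u = 50,
  F = r_u · r_v = 0,
  G = r_v · r_v = u^2.
Evaluating at (u, v) = (7, -5*pi/6): E = 50, F = 0, G = 49.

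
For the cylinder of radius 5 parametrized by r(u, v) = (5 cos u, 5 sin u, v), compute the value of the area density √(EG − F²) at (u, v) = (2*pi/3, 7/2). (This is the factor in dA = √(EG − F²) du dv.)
√(EG − F²)|_{(2*pi/3, 7/2)} = 5

E = 25, F = 0, G = 1, so EG − F² = 25. Taking the positive square root: √(EG − F²) = 5. At (u, v) = (2*pi/3, 7/2): 5.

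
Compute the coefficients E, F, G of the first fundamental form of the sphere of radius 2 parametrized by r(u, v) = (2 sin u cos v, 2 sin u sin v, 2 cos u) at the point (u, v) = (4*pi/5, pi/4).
E = 4;  F = 0;  G = 5/2 - sqrt(5)/2

Partials: r_u = (2*cos(u)*cos(v), 2*sin(v)*cos(u), -2*sin(u)), r_v = (-2*sin(u)*sin(v), 2*sin(u)*cos(v), 0). As functions of (u, v):
  E = r_u · r_u = 4,
  F = r_u · r_v = 0,
  G = r_v · r_v = 4*sin(u)^2.
Evaluating at (u, v) = (4*pi/5, pi/4): E = 4, F = 0, G = 5/2 - sqrt(5)/2.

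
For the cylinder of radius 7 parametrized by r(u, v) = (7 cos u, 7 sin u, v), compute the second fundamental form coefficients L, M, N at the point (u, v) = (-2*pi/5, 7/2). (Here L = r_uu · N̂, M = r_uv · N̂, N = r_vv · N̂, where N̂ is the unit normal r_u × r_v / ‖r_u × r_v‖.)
L = -7;  M = 0;  N = 0

Compute the unit normal N̂(u, v) = (cos(u), sin(u), 0), and the second partials r_uu, r_uv, r_vv. Take dot products:
  L(u, v) = r_uu · N̂ = -7,
  M(u, v) = r_uv · N̂ = 0,
  N(u, v) = r_vv · N̂ = 0.
Evaluating at (u, v) = (-2*pi/5, 7/2):
  L = -7, M = 0, N = 0.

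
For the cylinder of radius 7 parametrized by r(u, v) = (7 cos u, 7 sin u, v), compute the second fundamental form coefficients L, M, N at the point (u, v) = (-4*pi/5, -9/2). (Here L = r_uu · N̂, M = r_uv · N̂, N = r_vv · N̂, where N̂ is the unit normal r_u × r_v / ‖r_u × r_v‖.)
L = -7;  M = 0;  N = 0

Compute the unit normal N̂(u, v) = (cos(u), sin(u), 0), and the second partials r_uu, r_uv, r_vv. Take dot products:
  L(u, v) = r_uu · N̂ = -7,
  M(u, v) = r_uv · N̂ = 0,
  N(u, v) = r_vv · N̂ = 0.
Evaluating at (u, v) = (-4*pi/5, -9/2):
  L = -7, M = 0, N = 0.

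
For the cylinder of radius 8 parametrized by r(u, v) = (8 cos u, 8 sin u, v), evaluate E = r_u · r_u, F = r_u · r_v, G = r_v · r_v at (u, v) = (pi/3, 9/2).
E = 64;  F = 0;  G = 1

Partials: r_u = (-8*sin(u), 8*cos(u), 0), r_v = (0, 0, 1). As functions of (u, v):
  E = r_u · r_u = 64,
  F = r_u · r_v = 0,
  G = r_v · r_v = 1.
Evaluating at (u, v) = (pi/3, 9/2): E = 64, F = 0, G = 1.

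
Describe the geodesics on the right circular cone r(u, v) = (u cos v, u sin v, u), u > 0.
The cone is flat away from the apex (K = 0). Slitting along a generator and unrolling gives an isometry to a sector of the plane; geodesics are the pre-images of straight lines in that sector. In particular, generators (v = const) are geodesics, and generic geodesics spiral from a minimum-distance point before returning to infinity.

For this cone, E = 2, F = 0, G = u², so EG − F² = 2u² > 0 (u > 0), and direct computation gives K = 0 away from the apex. Flatness lets us unroll the cone along a generator into a planar sector of angle 2π/√2 = π√2 ≈ 4.44 rad; geodesics on the cone are exactly the curves that develop to straight lines in this sector. Generators (v = const) develop to rays through the sector's vertex and are geodesics; the circles u = const develop to circular arcs and are not geodesics.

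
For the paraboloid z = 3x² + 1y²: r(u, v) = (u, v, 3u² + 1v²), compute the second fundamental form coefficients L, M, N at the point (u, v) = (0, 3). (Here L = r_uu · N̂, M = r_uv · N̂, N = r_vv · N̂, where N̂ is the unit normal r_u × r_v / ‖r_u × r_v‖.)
L = 6*sqrt(37)/37;  M = 0;  N = 2*sqrt(37)/37

Compute the unit normal N̂(u, v) = (-6*u/sqrt(36*u^2 + 4*v^2 + 1), -2*v/sqrt(36*u^2 + 4*v^2 + 1), 1/sqrt(36*u^2 + 4*v^2 + 1)), and the second partials r_uu, r_uv, r_vv. Take dot products:
  L(u, v) = r_uu · N̂ = 6/sqrt(36*u^2 + 4*v^2 + 1),
  M(u, v) = r_uv · N̂ = 0,
  N(u, v) = r_vv · N̂ = 2/sqrt(36*u^2 + 4*v^2 + 1).
Evaluating at (u, v) = (0, 3):
  L = 6*sqrt(37)/37, M = 0, N = 2*sqrt(37)/37.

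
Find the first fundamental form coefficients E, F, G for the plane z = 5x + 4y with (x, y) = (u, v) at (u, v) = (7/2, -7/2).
E = 26;  F = 20;  G = 17

Partials: r_u = (1, 0, 5), r_v = (0, 1, 4). As functions of (u, v):
  E = r_u · r_u = 26,
  F = r_u · r_v = 20,
  G = r_v · r_v = 17.
Evaluating at (u, v) = (7/2, -7/2): E = 26, F = 20, G = 17.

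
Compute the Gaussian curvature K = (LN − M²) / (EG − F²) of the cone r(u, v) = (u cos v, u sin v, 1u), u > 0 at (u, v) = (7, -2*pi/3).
K = 0

Coefficients of the first fundamental form: E = 2, F = 0, G = u^2.
Coefficients of the second fundamental form: L = 0, M = 0, N = sqrt(2)*u^2/(2*Abs(u)).
Assemble K = (LN − M²)/(EG − F²) = 0. At (u, v) = (7, -2*pi/3): K = 0.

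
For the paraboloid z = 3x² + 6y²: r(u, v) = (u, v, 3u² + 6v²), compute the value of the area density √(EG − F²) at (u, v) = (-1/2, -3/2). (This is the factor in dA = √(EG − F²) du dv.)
√(EG − F²)|_{(-1/2, -3/2)} = sqrt(334)

E = 36*u^2 + 1, F = 72*u*v, G = 144*v^2 + 1, so EG − F² = 36*u^2 + 144*v^2 + 1. Taking the positive square root: √(EG − F²) = sqrt(36*u^2 + 144*v^2 + 1). At (u, v) = (-1/2, -3/2): sqrt(334).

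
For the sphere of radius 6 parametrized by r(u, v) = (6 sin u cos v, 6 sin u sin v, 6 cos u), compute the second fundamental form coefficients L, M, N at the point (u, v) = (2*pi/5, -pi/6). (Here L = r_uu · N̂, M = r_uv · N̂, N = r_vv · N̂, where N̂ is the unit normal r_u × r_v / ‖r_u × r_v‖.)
L = -6;  M = 0;  N = -15/4 - 3*sqrt(5)/4

Compute the unit normal N̂(u, v) = (sin(u)^2*cos(v)/Abs(sin(u)), sin(u)^2*sin(v)/Abs(sin(u)), sin(2*u)/(2*Abs(sin(u)))), and the second partials r_uu, r_uv, r_vv. Take dot products:
  L(u, v) = r_uu · N̂ = -6*sin(u)/Abs(sin(u)),
  M(u, v) = r_uv · N̂ = 0,
  N(u, v) = r_vv · N̂ = -6*sin(u)^3/Abs(sin(u)).
Evaluating at (u, v) = (2*pi/5, -pi/6):
  L = -6, M = 0, N = -15/4 - 3*sqrt(5)/4.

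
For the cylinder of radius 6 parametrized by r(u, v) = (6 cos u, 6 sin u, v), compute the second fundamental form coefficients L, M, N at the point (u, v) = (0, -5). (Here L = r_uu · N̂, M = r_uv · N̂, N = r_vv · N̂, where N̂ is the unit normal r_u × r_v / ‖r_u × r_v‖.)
L = -6;  M = 0;  N = 0

Compute the unit normal N̂(u, v) = (cos(u), sin(u), 0), and the second partials r_uu, r_uv, r_vv. Take dot products:
  L(u, v) = r_uu · N̂ = -6,
  M(u, v) = r_uv · N̂ = 0,
  N(u, v) = r_vv · N̂ = 0.
Evaluating at (u, v) = (0, -5):
  L = -6, M = 0, N = 0.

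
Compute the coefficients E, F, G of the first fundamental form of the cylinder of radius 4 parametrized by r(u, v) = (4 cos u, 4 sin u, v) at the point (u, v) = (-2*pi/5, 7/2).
E = 16;  F = 0;  G = 1

Partials: r_u = (-4*sin(u), 4*cos(u), 0), r_v = (0, 0, 1). As functions of (u, v):
  E = r_u · r_u = 16,
  F = r_u · r_v = 0,
  G = r_v · r_v = 1.
Evaluating at (u, v) = (-2*pi/5, 7/2): E = 16, F = 0, G = 1.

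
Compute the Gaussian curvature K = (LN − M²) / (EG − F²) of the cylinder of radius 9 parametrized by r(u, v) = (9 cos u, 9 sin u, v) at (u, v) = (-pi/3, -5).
K = 0

Coefficients of the first fundamental form: E = 81, F = 0, G = 1.
Coefficients of the second fundamental form: L = -9, M = 0, N = 0.
Assemble K = (LN − M²)/(EG − F²) = 0. At (u, v) = (-pi/3, -5): K = 0.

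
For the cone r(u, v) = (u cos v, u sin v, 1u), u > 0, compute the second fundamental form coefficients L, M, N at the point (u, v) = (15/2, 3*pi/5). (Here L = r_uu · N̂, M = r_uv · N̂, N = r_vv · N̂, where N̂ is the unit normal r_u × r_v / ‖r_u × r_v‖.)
L = 0;  M = 0;  N = 15*sqrt(2)/4

Compute the unit normal N̂(u, v) = (-sqrt(2)*u*cos(v)/(2*Abs(u)), -sqrt(2)*u*sin(v)/(2*Abs(u)), sqrt(2)*u/(2*Abs(u))), and the second partials r_uu, r_uv, r_vv. Take dot products:
  L(u, v) = r_uu · N̂ = 0,
  M(u, v) = r_uv · N̂ = 0,
  N(u, v) = r_vv · N̂ = sqrt(2)*u^2/(2*Abs(u)).
Evaluating at (u, v) = (15/2, 3*pi/5):
  L = 0, M = 0, N = 15*sqrt(2)/4.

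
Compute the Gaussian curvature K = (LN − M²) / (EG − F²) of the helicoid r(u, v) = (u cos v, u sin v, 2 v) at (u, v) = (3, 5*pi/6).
K = -4/169

Coefficients of the first fundamental form: E = 1, F = 0, G = u^2 + 4.
Coefficients of the second fundamental form: L = 0, M = -2/sqrt(u^2 + 4), N = 0.
Assemble K = (LN − M²)/(EG − F²) = -4/(u^2 + 4)^2. At (u, v) = (3, 5*pi/6): K = -4/169.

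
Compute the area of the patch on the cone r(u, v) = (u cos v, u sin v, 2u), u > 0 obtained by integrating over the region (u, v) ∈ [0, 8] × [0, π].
Area = 32*sqrt(5)*pi

Area = ∫∫ √(EG − F²) du dv with √(EG − F²) = sqrt(5)*Abs(u). Integrating over [0, 8] × [0, π] gives 32*sqrt(5)*pi.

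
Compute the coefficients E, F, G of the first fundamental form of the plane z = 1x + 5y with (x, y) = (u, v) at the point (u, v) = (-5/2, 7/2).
E = 2;  F = 5;  G = 26

Partials: r_u = (1, 0, 1), r_v = (0, 1, 5). As functions of (u, v):
  E = r_u · r_u = 2,
  F = r_u · r_v = 5,
  G = r_v · r_v = 26.
Evaluating at (u, v) = (-5/2, 7/2): E = 2, F = 5, G = 26.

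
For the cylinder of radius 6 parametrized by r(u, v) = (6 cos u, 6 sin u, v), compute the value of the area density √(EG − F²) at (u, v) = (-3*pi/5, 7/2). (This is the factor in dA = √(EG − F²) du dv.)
√(EG − F²)|_{(-3*pi/5, 7/2)} = 6

E = 36, F = 0, G = 1, so EG − F² = 36. Taking the positive square root: √(EG − F²) = 6. At (u, v) = (-3*pi/5, 7/2): 6.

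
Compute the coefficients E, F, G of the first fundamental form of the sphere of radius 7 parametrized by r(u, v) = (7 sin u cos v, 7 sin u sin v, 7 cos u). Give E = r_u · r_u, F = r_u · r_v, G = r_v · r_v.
E = 49;  F = 0;  G = 49*sin(u)^2

Compute partials: r_u = (7*cos(u)*cos(v), 7*sin(v)*cos(u), -7*sin(u)), r_v = (-7*sin(u)*sin(v), 7*sin(u)*cos(v), 0). Then
  E = r_u · r_u = 49,
  F = r_u · r_v = 0,
  G = r_v · r_v = 49*sin(u)^2.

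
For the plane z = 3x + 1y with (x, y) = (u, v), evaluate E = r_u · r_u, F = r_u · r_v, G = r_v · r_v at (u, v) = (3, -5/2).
E = 10;  F = 3;  G = 2

Partials: r_u = (1, 0, 3), r_v = (0, 1, 1). As functions of (u, v):
  E = r_u · r_u = 10,
  F = r_u · r_v = 3,
  G = r_v · r_v = 2.
Evaluating at (u, v) = (3, -5/2): E = 10, F = 3, G = 2.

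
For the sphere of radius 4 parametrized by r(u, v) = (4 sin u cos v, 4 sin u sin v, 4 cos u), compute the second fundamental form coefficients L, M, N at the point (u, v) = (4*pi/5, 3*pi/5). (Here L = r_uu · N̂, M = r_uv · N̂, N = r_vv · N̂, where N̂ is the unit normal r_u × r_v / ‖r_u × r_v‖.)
L = -4;  M = 0;  N = -5/2 + sqrt(5)/2

Compute the unit normal N̂(u, v) = (sin(u)^2*cos(v)/Abs(sin(u)), sin(u)^2*sin(v)/Abs(sin(u)), sin(2*u)/(2*Abs(sin(u)))), and the second partials r_uu, r_uv, r_vv. Take dot products:
  L(u, v) = r_uu · N̂ = -4*sin(u)/Abs(sin(u)),
  M(u, v) = r_uv · N̂ = 0,
  N(u, v) = r_vv · N̂ = -4*sin(u)^3/Abs(sin(u)).
Evaluating at (u, v) = (4*pi/5, 3*pi/5):
  L = -4, M = 0, N = -5/2 + sqrt(5)/2.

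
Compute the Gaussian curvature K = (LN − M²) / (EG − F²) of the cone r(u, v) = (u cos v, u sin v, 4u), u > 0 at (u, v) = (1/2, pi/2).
K = 0

Coefficients of the first fundamental form: E = 17, F = 0, G = u^2.
Coefficients of the second fundamental form: L = 0, M = 0, N = 4*sqrt(17)*u^2/(17*Abs(u)).
Assemble K = (LN − M²)/(EG − F²) = 0. At (u, v) = (1/2, pi/2): K = 0.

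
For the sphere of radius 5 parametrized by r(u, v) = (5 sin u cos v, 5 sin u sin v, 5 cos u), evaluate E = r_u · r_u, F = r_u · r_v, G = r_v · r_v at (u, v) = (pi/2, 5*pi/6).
E = 25;  F = 0;  G = 25

Partials: r_u = (5*cos(u)*cos(v), 5*sin(v)*cos(u), -5*sin(u)), r_v = (-5*sin(u)*sin(v), 5*sin(u)*cos(v), 0). As functions of (u, v):
  E = r_u · r_u = 25,
  F = r_u · r_v = 0,
  G = r_v · r_v = 25*sin(u)^2.
Evaluating at (u, v) = (pi/2, 5*pi/6): E = 25, F = 0, G = 25.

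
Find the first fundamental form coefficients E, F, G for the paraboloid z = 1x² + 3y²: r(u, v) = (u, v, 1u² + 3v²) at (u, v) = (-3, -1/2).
E = 37;  F = 18;  G = 10

Partials: r_u = (1, 0, 2*u), r_v = (0, 1, 6*v). As functions of (u, v):
  E = r_u · r_u = 4*u^2 + 1,
  F = r_u · r_v = 12*u*v,
  G = r_v · r_v = 36*v^2 + 1.
Evaluating at (u, v) = (-3, -1/2): E = 37, F = 18, G = 10.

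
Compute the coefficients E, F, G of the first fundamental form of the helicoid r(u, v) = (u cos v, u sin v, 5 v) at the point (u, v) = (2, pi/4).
E = 1;  F = 0;  G = 29

Partials: r_u = (cos(v), sin(v), 0), r_v = (-u*sin(v), u*cos(v), 5). As functions of (u, v):
  E = r_u · r_u = 1,
  F = r_u · r_v = 0,
  G = r_v · r_v = u^2 + 25.
Evaluating at (u, v) = (2, pi/4): E = 1, F = 0, G = 29.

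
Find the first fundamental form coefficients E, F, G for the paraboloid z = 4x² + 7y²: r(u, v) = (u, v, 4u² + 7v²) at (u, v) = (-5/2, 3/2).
E = 401;  F = -420;  G = 442

Partials: r_u = (1, 0, 8*u), r_v = (0, 1, 14*v). As functions of (u, v):
  E = r_u · r_u = 64*u^2 + 1,
  F = r_u · r_v = 112*u*v,
  G = r_v · r_v = 196*v^2 + 1.
Evaluating at (u, v) = (-5/2, 3/2): E = 401, F = -420, G = 442.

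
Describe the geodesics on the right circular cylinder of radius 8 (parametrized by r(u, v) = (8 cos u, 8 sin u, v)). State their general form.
The cylinder is flat (K = 0) and locally isometric to the plane via the development (u, v) ↦ (8 u, v). Geodesics are the pre-images of straight lines: circles (v constant), vertical lines (u constant), and helices (v = c · u + d) for constants c, d.

A right cylinder has E = 8², F = 0, G = 1, so EG − F² = 8², and L = −8, M = N = 0, giving K = (LN − M²)/(EG − F²) = 0 everywhere. A flat surface is locally isometric to the Euclidean plane via the map (u, v) ↦ (8 u, v). Straight lines in the (x̃, ỹ) plane pull back to: (a) horizontal circles (v = const), (b) vertical generators (u = const), and (c) helices (8 u tan θ = v, i.e. v = c · u + d).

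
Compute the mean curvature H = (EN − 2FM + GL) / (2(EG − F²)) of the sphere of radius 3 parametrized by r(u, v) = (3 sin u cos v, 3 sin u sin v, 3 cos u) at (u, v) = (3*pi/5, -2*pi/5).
H = -1/3

With E = 9, F = 0, G = 9*sin(u)^2, L = -3*sin(u)/Abs(sin(u)), M = 0, N = -3*sin(u)^3/Abs(sin(u)), assemble
  H = (EN − 2FM + GL) / (2(EG − F²)) = -sin(u)/(3*Abs(sin(u))).
At (u, v) = (3*pi/5, -2*pi/5): H = -1/3.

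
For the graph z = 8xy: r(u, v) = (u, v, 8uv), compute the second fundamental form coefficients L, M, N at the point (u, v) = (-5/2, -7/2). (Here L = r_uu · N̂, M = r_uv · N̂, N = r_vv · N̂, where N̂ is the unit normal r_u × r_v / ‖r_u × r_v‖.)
L = 0;  M = 8*sqrt(1185)/1185;  N = 0

Compute the unit normal N̂(u, v) = (-8*v/sqrt(64*u^2 + 64*v^2 + 1), -8*u/sqrt(64*u^2 + 64*v^2 + 1), 1/sqrt(64*u^2 + 64*v^2 + 1)), and the second partials r_uu, r_uv, r_vv. Take dot products:
  L(u, v) = r_uu · N̂ = 0,
  M(u, v) = r_uv · N̂ = 8/sqrt(64*u^2 + 64*v^2 + 1),
  N(u, v) = r_vv · N̂ = 0.
Evaluating at (u, v) = (-5/2, -7/2):
  L = 0, M = 8*sqrt(1185)/1185, N = 0.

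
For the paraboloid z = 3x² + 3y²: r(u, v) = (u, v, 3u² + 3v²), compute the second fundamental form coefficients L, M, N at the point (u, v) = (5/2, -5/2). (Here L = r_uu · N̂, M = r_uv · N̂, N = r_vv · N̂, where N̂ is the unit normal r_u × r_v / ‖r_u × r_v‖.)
L = 6*sqrt(451)/451;  M = 0;  N = 6*sqrt(451)/451

Compute the unit normal N̂(u, v) = (-6*u/sqrt(36*u^2 + 36*v^2 + 1), -6*v/sqrt(36*u^2 + 36*v^2 + 1), 1/sqrt(36*u^2 + 36*v^2 + 1)), and the second partials r_uu, r_uv, r_vv. Take dot products:
  L(u, v) = r_uu · N̂ = 6/sqrt(36*u^2 + 36*v^2 + 1),
  M(u, v) = r_uv · N̂ = 0,
  N(u, v) = r_vv · N̂ = 6/sqrt(36*u^2 + 36*v^2 + 1).
Evaluating at (u, v) = (5/2, -5/2):
  L = 6*sqrt(451)/451, M = 0, N = 6*sqrt(451)/451.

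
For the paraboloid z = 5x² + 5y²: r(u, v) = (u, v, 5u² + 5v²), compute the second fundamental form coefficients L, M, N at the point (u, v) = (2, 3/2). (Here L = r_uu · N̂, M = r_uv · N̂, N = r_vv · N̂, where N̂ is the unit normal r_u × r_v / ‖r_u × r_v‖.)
L = 5*sqrt(626)/313;  M = 0;  N = 5*sqrt(626)/313

Compute the unit normal N̂(u, v) = (-10*u/sqrt(100*u^2 + 100*v^2 + 1), -10*v/sqrt(100*u^2 + 100*v^2 + 1), 1/sqrt(100*u^2 + 100*v^2 + 1)), and the second partials r_uu, r_uv, r_vv. Take dot products:
  L(u, v) = r_uu · N̂ = 10/sqrt(100*u^2 + 100*v^2 + 1),
  M(u, v) = r_uv · N̂ = 0,
  N(u, v) = r_vv · N̂ = 10/sqrt(100*u^2 + 100*v^2 + 1).
Evaluating at (u, v) = (2, 3/2):
  L = 5*sqrt(626)/313, M = 0, N = 5*sqrt(626)/313.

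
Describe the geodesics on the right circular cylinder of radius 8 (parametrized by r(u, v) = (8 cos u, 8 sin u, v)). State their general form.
The cylinder is flat (K = 0) and locally isometric to the plane via the development (u, v) ↦ (8 u, v). Geodesics are the pre-images of straight lines: circles (v constant), vertical lines (u constant), and helices (v = c · u + d) for constants c, d.

A right cylinder has E = 8², F = 0, G = 1, so EG − F² = 8², and L = −8, M = N = 0, giving K = (LN − M²)/(EG − F²) = 0 everywhere. A flat surface is locally isometric to the Euclidean plane via the map (u, v) ↦ (8 u, v). Straight lines in the (x̃, ỹ) plane pull back to: (a) horizontal circles (v = const), (b) vertical generators (u = const), and (c) helices (8 u tan θ = v, i.e. v = c · u + d).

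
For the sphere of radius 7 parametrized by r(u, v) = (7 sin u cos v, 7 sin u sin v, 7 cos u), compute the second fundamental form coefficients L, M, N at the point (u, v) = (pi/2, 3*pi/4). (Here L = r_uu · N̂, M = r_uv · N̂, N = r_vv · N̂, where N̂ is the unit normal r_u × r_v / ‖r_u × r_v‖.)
L = -7;  M = 0;  N = -7

Compute the unit normal N̂(u, v) = (sin(u)^2*cos(v)/Abs(sin(u)), sin(u)^2*sin(v)/Abs(sin(u)), sin(2*u)/(2*Abs(sin(u)))), and the second partials r_uu, r_uv, r_vv. Take dot products:
  L(u, v) = r_uu · N̂ = -7*sin(u)/Abs(sin(u)),
  M(u, v) = r_uv · N̂ = 0,
  N(u, v) = r_vv · N̂ = -7*sin(u)^3/Abs(sin(u)).
Evaluating at (u, v) = (pi/2, 3*pi/4):
  L = -7, M = 0, N = -7.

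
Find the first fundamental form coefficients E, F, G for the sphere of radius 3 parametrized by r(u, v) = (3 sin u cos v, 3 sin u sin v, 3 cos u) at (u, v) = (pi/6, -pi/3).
E = 9;  F = 0;  G = 9/4

Partials: r_u = (3*cos(u)*cos(v), 3*sin(v)*cos(u), -3*sin(u)), r_v = (-3*sin(u)*sin(v), 3*sin(u)*cos(v), 0). As functions of (u, v):
  E = r_u · r_u = 9,
  F = r_u · r_v = 0,
  G = r_v · r_v = 9*sin(u)^2.
Evaluating at (u, v) = (pi/6, -pi/3): E = 9, F = 0, G = 9/4.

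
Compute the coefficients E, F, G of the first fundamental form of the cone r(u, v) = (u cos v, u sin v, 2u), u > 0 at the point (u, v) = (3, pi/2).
E = 5;  F = 0;  G = 9

Partials: r_u = (cos(v), sin(v), 2), r_v = (-u*sin(v), u*cos(v), 0). As functions of (u, v):
  E = r_u · r_u = 5,
  F = r_u · r_v = 0,
  G = r_v · r_v = u^2.
Evaluating at (u, v) = (3, pi/2): E = 5, F = 0, G = 9.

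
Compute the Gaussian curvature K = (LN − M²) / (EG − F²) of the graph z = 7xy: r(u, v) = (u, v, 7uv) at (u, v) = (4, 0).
K = -49/616225

Coefficients of the first fundamental form: E = 49*v^2 + 1, F = 49*u*v, G = 49*u^2 + 1.
Coefficients of the second fundamental form: L = 0, M = 7/sqrt(49*u^2 + 49*v^2 + 1), N = 0.
Assemble K = (LN − M²)/(EG − F²) = -49/(2401*u^4 + 4802*u^2*v^2 + 98*u^2 + 2401*v^4 + 98*v^2 + 1). At (u, v) = (4, 0): K = -49/616225.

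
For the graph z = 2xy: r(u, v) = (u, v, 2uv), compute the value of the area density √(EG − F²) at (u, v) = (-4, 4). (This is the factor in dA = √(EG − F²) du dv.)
√(EG − F²)|_{(-4, 4)} = sqrt(129)

E = 4*v^2 + 1, F = 4*u*v, G = 4*u^2 + 1, so EG − F² = 4*u^2 + 4*v^2 + 1. Taking the positive square root: √(EG − F²) = sqrt(4*u^2 + 4*v^2 + 1). At (u, v) = (-4, 4): sqrt(129).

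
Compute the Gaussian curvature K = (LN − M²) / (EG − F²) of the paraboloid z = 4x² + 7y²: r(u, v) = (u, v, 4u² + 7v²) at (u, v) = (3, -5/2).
K = 28/811801

Coefficients of the first fundamental form: E = 64*u^2 + 1, F = 112*u*v, G = 196*v^2 + 1.
Coefficients of the second fundamental form: L = 8/sqrt(64*u^2 + 196*v^2 + 1), M = 0, N = 14/sqrt(64*u^2 + 196*v^2 + 1).
Assemble K = (LN − M²)/(EG − F²) = 112/(4096*u^4 + 25088*u^2*v^2 + 128*u^2 + 38416*v^4 + 392*v^2 + 1). At (u, v) = (3, -5/2): K = 28/811801.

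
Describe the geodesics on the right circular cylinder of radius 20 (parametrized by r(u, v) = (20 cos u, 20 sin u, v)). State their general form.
The cylinder is flat (K = 0) and locally isometric to the plane via the development (u, v) ↦ (20 u, v). Geodesics are the pre-images of straight lines: circles (v constant), vertical lines (u constant), and helices (v = c · u + d) for constants c, d.

A right cylinder has E = 20², F = 0, G = 1, so EG − F² = 20², and L = −20, M = N = 0, giving K = (LN − M²)/(EG − F²) = 0 everywhere. A flat surface is locally isometric to the Euclidean plane via the map (u, v) ↦ (20 u, v). Straight lines in the (x̃, ỹ) plane pull back to: (a) horizontal circles (v = const), (b) vertical generators (u = const), and (c) helices (20 u tan θ = v, i.e. v = c · u + d).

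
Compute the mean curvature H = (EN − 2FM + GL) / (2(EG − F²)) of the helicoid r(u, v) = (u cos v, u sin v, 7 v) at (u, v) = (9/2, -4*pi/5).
H = 0

With E = 1, F = 0, G = u^2 + 49, L = 0, M = -7/sqrt(u^2 + 49), N = 0, assemble
  H = (EN − 2FM + GL) / (2(EG − F²)) = 0.
At (u, v) = (9/2, -4*pi/5): H = 0.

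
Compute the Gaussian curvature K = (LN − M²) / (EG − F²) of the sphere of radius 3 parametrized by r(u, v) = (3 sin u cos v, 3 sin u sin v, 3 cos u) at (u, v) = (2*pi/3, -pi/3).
K = 1/9

Coefficients of the first fundamental form: E = 9, F = 0, G = 9*sin(u)^2.
Coefficients of the second fundamental form: L = -3*sin(u)/Abs(sin(u)), M = 0, N = -3*sin(u)^3/Abs(sin(u)).
Assemble K = (LN − M²)/(EG − F²) = 1/9. At (u, v) = (2*pi/3, -pi/3): K = 1/9.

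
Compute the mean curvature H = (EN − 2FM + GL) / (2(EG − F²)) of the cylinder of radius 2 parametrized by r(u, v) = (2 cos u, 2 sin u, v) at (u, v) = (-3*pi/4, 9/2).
H = -1/4

With E = 4, F = 0, G = 1, L = -2, M = 0, N = 0, assemble
  H = (EN − 2FM + GL) / (2(EG − F²)) = -1/4.
At (u, v) = (-3*pi/4, 9/2): H = -1/4.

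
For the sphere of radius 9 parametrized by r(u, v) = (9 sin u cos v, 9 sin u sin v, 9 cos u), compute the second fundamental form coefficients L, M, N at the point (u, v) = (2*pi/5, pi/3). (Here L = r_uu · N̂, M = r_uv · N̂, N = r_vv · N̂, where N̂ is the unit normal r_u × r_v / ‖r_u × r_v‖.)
L = -9;  M = 0;  N = -45/8 - 9*sqrt(5)/8

Compute the unit normal N̂(u, v) = (sin(u)^2*cos(v)/Abs(sin(u)), sin(u)^2*sin(v)/Abs(sin(u)), sin(2*u)/(2*Abs(sin(u)))), and the second partials r_uu, r_uv, r_vv. Take dot products:
  L(u, v) = r_uu · N̂ = -9*sin(u)/Abs(sin(u)),
  M(u, v) = r_uv · N̂ = 0,
  N(u, v) = r_vv · N̂ = -9*sin(u)^3/Abs(sin(u)).
Evaluating at (u, v) = (2*pi/5, pi/3):
  L = -9, M = 0, N = -45/8 - 9*sqrt(5)/8.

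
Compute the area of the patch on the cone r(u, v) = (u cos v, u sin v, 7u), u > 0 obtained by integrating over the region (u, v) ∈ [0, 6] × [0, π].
Area = 90*sqrt(2)*pi

Area = ∫∫ √(EG − F²) du dv with √(EG − F²) = 5*sqrt(2)*Abs(u). Integrating over [0, 6] × [0, π] gives 90*sqrt(2)*pi.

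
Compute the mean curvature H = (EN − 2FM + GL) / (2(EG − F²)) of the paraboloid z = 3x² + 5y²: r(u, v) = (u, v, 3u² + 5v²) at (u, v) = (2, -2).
H = 1928*sqrt(545)/297025

With E = 36*u^2 + 1, F = 60*u*v, G = 100*v^2 + 1, L = 6/sqrt(36*u^2 + 100*v^2 + 1), M = 0, N = 10/sqrt(36*u^2 + 100*v^2 + 1), assemble
  H = (EN − 2FM + GL) / (2(EG − F²)) = 4*(45*u^2 + 75*v^2 + 2)/(36*u^2 + 100*v^2 + 1)^(3/2).
At (u, v) = (2, -2): H = 1928*sqrt(545)/297025.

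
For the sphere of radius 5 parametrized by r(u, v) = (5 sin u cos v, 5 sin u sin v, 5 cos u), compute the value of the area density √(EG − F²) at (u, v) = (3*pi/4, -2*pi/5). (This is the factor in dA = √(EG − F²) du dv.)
√(EG − F²)|_{(3*pi/4, -2*pi/5)} = 25*sqrt(2)/2

E = 25, F = 0, G = 25*sin(u)^2, so EG − F² = 625*sin(u)^2. Taking the positive square root: √(EG − F²) = 25*Abs(sin(u)). At (u, v) = (3*pi/4, -2*pi/5): 25*sqrt(2)/2.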